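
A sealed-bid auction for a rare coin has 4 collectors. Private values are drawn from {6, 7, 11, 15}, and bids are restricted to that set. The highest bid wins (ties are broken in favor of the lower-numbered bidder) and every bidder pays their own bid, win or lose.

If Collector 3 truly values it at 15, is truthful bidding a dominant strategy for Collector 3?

Consider the case where Collector 1 bids 6, Collector 2 bids 6 and Collector 4 bids 6.
Truthful bid 15: wins, pays 15, utility 15 - 15 = 0.
Bid 7 instead: wins, pays 7, utility 15 - 7 = 8.
Since 8 > 0, bidding 7 is strictly better here, so truthful bidding is not dominant.

No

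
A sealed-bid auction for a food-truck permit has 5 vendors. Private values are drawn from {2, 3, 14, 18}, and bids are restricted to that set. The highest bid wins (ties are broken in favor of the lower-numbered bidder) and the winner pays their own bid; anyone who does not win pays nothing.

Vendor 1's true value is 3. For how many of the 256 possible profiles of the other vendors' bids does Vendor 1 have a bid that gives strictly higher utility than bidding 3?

Others bid (2, 2, 2, 2): truth gives 0; bid 2 gives 1 > 0. Violating.
Others bid (2, 2, 2, 3): truth gives 0; no alternative beats it.
Others bid (2, 2, 2, 14): truth gives 0; no alternative beats it.
(Checking all 256 profiles: 1 has a profitable deviation, 255 do not.)

1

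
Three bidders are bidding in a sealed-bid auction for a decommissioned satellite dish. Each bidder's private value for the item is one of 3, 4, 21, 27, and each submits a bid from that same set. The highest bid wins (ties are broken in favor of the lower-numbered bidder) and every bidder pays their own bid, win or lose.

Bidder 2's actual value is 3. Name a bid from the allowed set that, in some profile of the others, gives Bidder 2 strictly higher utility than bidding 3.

Suppose Bidder 1 bids 3 and Bidder 3 bids 3.
Bid 3: loses but pays 3, utility -3.
Bid 4: wins, pays 4, utility 3 - 4 = -1.
So bidding 4 beats truth here (-1 > -3).

4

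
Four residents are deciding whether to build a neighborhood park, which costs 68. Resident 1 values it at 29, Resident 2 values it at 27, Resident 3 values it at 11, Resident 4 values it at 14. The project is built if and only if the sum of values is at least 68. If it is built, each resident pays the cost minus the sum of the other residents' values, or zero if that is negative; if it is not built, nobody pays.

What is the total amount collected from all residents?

31

Total value 81 ≥ cost 68, so it is built.
Resident 1: others sum to 52; max(0, 68 - 52) = 16.
Resident 2: others sum to 54; max(0, 68 - 54) = 14.
Resident 3: others sum to 70; max(0, 68 - 70) = 0.
Resident 4: others sum to 67; max(0, 68 - 67) = 1.
Total collected = 16 + 14 + 0 + 1 = 31.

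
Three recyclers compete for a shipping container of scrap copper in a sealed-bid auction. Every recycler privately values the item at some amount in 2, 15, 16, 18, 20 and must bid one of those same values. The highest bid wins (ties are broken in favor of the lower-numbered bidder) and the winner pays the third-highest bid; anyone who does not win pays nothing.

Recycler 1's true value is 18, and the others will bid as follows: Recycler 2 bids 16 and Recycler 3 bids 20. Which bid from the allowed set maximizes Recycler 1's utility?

20

Bid 2: loses, pays 0, utility 0.
Bid 15: loses, pays 0, utility 0.
Bid 16: loses, pays 0, utility 0.
Bid 18: loses, pays 0, utility 0.
Bid 20: wins, pays 16, utility 18 - 16 = 2.
The best choice is 20 with utility 2.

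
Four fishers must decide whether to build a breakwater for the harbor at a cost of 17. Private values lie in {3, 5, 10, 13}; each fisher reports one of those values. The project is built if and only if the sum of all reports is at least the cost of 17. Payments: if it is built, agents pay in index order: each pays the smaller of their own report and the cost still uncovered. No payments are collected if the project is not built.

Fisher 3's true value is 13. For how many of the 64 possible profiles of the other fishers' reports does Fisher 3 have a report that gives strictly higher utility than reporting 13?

Others report (3, 3, 3): truth gives 2; report 10 gives 3 > 2. Violating.
Others report (3, 3, 5): truth gives 2; report 10 gives 3 > 2. Violating.
Others report (3, 3, 10): truth gives 2; report 3 gives 10 > 2. Violating.
Others report (3, 3, 13): truth gives 2; report 3 gives 10 > 2. Violating.
Others report (3, 5, 3): truth gives 4; no alternative beats it.
Others report (3, 13, 3): truth gives 12; no alternative beats it.
(Checking all 64 profiles: 22 have a profitable deviation, 42 do not.)

22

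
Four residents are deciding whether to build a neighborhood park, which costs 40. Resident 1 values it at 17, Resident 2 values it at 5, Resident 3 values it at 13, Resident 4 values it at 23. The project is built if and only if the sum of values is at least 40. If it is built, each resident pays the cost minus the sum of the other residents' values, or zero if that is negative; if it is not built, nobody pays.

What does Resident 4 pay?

5

Total value 58 ≥ cost 40, so the project is built.
The other residents' values sum to 35.
Cost minus that sum is 40 - 35 = 5.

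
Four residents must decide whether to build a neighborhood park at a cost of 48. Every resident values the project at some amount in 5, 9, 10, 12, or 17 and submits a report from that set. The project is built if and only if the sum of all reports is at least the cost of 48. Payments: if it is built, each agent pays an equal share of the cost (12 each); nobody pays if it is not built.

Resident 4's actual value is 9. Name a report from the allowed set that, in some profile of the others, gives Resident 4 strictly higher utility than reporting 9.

Suppose Resident 1 reports 5, Resident 2 reports 17 and Resident 3 reports 17.
Report 9: project built, pays 12, utility 9 - 12 = -3.
Report 5: project not built, utility 0.
So reporting 5 beats truth here (0 > -3).

5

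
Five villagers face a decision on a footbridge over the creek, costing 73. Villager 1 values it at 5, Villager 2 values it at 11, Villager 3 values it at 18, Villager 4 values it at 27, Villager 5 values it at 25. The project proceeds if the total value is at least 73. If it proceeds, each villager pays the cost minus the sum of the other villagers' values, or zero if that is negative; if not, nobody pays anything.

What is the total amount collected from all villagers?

31

Total value 86 ≥ cost 73, so it is built.
Villager 1: others sum to 81; max(0, 73 - 81) = 0.
Villager 2: others sum to 75; max(0, 73 - 75) = 0.
Villager 3: others sum to 68; max(0, 73 - 68) = 5.
Villager 4: others sum to 59; max(0, 73 - 59) = 14.
Villager 5: others sum to 61; max(0, 73 - 61) = 12.
Total collected = 0 + 0 + 5 + 14 + 12 = 31.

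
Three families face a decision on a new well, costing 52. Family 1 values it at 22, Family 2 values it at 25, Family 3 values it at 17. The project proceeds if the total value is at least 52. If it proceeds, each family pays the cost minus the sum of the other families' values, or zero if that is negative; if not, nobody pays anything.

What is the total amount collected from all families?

Total value 64 ≥ cost 52, so it is built.
Family 1: others sum to 42; max(0, 52 - 42) = 10.
Family 2: others sum to 39; max(0, 52 - 39) = 13.
Family 3: others sum to 47; max(0, 52 - 47) = 5.
Total collected = 10 + 13 + 5 = 28.

28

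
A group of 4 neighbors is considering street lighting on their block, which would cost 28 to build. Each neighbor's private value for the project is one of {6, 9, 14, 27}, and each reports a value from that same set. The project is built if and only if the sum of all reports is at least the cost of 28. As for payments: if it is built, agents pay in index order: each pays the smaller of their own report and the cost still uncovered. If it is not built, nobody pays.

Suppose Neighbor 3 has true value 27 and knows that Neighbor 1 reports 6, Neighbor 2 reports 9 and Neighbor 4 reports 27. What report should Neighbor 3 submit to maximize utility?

Report 6: project built, pays 6, utility 27 - 6 = 21.
Report 9: project built, pays 9, utility 27 - 9 = 18.
Report 14: project built, pays 13, utility 27 - 13 = 14.
Report 27: project built, pays 13, utility 27 - 13 = 14.
The best choice is 6 with utility 21.

6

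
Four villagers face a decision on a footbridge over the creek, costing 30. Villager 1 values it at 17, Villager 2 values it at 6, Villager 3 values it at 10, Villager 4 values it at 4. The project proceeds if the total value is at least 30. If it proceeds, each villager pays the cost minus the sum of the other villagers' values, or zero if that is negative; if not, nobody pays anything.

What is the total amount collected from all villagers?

13

Total value 37 ≥ cost 30, so it is built.
Villager 1: others sum to 20; max(0, 30 - 20) = 10.
Villager 2: others sum to 31; max(0, 30 - 31) = 0.
Villager 3: others sum to 27; max(0, 30 - 27) = 3.
Villager 4: others sum to 33; max(0, 30 - 33) = 0.
Total collected = 10 + 0 + 3 + 0 = 13.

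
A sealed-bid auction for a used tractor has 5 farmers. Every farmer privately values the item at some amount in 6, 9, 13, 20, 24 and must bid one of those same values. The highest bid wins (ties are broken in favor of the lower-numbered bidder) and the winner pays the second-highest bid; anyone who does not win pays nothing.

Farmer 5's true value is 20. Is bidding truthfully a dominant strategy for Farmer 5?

Yes

Check each profile of the others' bids and compare truth against every alternative bid.
Others bid (6, 6, 6, 6): truth gives 14, best alternative gives 14.
Others bid (6, 6, 6, 9): truth gives 11, best alternative gives 11.
Others bid (6, 6, 9, 6): truth gives 11, best alternative gives 11.
Others bid (6, 6, 9, 9): truth gives 11, best alternative gives 11.
Others bid (6, 9, 6, 6): truth gives 11, best alternative gives 11.
Others bid (6, 9, 6, 9): truth gives 11, best alternative gives 11.
(Remaining 619 profiles checked similarly; truth is weakly best in each.)
In every case the truthful bid is at least as good as any alternative, so it is a dominant strategy.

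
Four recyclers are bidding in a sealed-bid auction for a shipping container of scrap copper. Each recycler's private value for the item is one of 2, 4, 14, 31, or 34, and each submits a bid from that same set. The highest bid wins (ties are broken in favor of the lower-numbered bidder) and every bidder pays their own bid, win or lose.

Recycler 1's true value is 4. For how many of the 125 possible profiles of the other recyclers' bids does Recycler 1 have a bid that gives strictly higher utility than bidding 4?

Others bid (2, 2, 2): truth gives 0; bid 2 gives 2 > 0. Violating.
Others bid (2, 2, 14): truth gives -4; bid 2 gives -2 > -4. Violating.
Others bid (2, 2, 31): truth gives -4; bid 2 gives -2 > -4. Violating.
Others bid (2, 2, 34): truth gives -4; bid 2 gives -2 > -4. Violating.
Others bid (2, 2, 4): truth gives 0; no alternative beats it.
Others bid (2, 4, 2): truth gives 0; no alternative beats it.
(Checking all 125 profiles: 118 have a profitable deviation, 7 do not.)

118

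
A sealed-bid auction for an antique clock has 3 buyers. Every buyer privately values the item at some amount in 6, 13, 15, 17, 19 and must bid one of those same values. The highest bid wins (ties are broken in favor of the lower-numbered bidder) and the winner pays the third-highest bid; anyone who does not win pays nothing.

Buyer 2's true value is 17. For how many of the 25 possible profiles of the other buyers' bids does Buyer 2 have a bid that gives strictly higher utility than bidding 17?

6

Others bid (6, 19): truth gives 0; bid 19 gives 11 > 0. Violating.
Others bid (13, 19): truth gives 0; bid 19 gives 4 > 0. Violating.
Others bid (15, 19): truth gives 0; bid 19 gives 2 > 0. Violating.
Others bid (17, 6): truth gives 0; bid 19 gives 11 > 0. Violating.
Others bid (6, 6): truth gives 11; no alternative beats it.
Others bid (6, 13): truth gives 11; no alternative beats it.
(Checking all 25 profiles: 6 have a profitable deviation, 19 do not.)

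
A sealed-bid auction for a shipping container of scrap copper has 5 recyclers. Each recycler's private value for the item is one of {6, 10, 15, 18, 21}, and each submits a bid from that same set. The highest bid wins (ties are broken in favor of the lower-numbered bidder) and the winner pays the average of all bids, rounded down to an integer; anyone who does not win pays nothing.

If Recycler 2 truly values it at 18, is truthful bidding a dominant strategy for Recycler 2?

Consider the case where Recycler 1 bids 6, Recycler 3 bids 6, Recycler 4 bids 6 and Recycler 5 bids 6.
Truthful bid 18: wins, pays 8, utility 18 - 8 = 10.
Bid 10 instead: wins, pays 6, utility 18 - 6 = 12.
Since 12 > 10, bidding 10 is strictly better here, so truthful bidding is not dominant.

No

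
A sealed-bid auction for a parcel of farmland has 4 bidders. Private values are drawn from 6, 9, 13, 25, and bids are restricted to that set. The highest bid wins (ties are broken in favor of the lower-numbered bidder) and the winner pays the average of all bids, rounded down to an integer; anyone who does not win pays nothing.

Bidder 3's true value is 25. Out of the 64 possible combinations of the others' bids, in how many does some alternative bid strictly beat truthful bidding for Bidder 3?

12

Others bid (6, 6, 6): truth gives 15; bid 9 gives 19 > 15. Violating.
Others bid (6, 6, 9): truth gives 14; bid 9 gives 18 > 14. Violating.
Others bid (6, 6, 13): truth gives 13; bid 13 gives 16 > 13. Violating.
Others bid (6, 9, 6): truth gives 14; bid 13 gives 17 > 14. Violating.
Others bid (6, 6, 25): truth gives 10; no alternative beats it.
Others bid (6, 9, 25): truth gives 9; no alternative beats it.
(Checking all 64 profiles: 12 have a profitable deviation, 52 do not.)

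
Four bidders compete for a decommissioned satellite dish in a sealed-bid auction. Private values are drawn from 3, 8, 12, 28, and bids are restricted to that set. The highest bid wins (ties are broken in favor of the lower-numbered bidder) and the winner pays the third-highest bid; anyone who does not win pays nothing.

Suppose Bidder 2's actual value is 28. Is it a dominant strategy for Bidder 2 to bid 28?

Check each profile of the others' bids and compare truth against every alternative bid.
Others bid (3, 3, 28): truth gives 25, best alternative gives 0.
Others bid (3, 28, 3): truth gives 25, best alternative gives 0.
Others bid (12, 3, 3): truth gives 25, best alternative gives 0.
Others bid (3, 8, 28): truth gives 20, best alternative gives 0.
Others bid (3, 28, 8): truth gives 20, best alternative gives 0.
Others bid (8, 3, 28): truth gives 20, best alternative gives 0.
(Remaining 58 profiles checked similarly; truth is weakly best in each.)
In every case the truthful bid is at least as good as any alternative, so it is a dominant strategy.

Yes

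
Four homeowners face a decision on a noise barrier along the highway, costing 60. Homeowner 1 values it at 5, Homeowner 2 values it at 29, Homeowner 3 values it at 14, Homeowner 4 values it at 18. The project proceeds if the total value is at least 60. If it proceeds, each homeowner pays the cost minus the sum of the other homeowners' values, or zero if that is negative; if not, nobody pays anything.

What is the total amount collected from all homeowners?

Total value 66 ≥ cost 60, so it is built.
Homeowner 1: others sum to 61; max(0, 60 - 61) = 0.
Homeowner 2: others sum to 37; max(0, 60 - 37) = 23.
Homeowner 3: others sum to 52; max(0, 60 - 52) = 8.
Homeowner 4: others sum to 48; max(0, 60 - 48) = 12.
Total collected = 0 + 23 + 8 + 12 = 43.

43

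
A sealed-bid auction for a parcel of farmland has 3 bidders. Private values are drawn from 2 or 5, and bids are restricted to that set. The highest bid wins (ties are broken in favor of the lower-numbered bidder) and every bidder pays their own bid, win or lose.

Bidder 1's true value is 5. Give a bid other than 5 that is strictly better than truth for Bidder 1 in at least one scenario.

2

Suppose Bidder 2 bids 2 and Bidder 3 bids 2.
Bid 5: wins, pays 5, utility 5 - 5 = 0.
Bid 2: wins, pays 2, utility 5 - 2 = 3.
So bidding 2 beats truth here (3 > 0).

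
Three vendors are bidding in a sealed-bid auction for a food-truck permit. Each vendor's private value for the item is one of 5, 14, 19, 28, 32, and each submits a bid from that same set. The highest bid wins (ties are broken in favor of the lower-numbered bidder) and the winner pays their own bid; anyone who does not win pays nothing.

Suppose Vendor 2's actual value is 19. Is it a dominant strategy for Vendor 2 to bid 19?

Consider the case where Vendor 1 bids 5 and Vendor 3 bids 5.
Truthful bid 19: wins, pays 19, utility 19 - 19 = 0.
Bid 14 instead: wins, pays 14, utility 19 - 14 = 5.
Since 5 > 0, bidding 14 is strictly better here, so truthful bidding is not dominant.

No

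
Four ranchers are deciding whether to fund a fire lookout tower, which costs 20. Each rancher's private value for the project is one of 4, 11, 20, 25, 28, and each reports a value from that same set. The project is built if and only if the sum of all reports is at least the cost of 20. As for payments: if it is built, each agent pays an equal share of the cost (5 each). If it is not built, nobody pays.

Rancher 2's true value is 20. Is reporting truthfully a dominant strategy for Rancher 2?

Check each profile of the others' reports and compare truth against every alternative report.
Others report (4, 4, 4): truth gives 15, best alternative gives 15.
Others report (4, 4, 11): truth gives 15, best alternative gives 15.
Others report (4, 4, 20): truth gives 15, best alternative gives 15.
Others report (4, 4, 25): truth gives 15, best alternative gives 15.
Others report (4, 4, 28): truth gives 15, best alternative gives 15.
Others report (4, 11, 4): truth gives 15, best alternative gives 15.
(Remaining 119 profiles checked similarly; truth is weakly best in each.)
In every case the truthful report is at least as good as any alternative, so it is a dominant strategy.

Yes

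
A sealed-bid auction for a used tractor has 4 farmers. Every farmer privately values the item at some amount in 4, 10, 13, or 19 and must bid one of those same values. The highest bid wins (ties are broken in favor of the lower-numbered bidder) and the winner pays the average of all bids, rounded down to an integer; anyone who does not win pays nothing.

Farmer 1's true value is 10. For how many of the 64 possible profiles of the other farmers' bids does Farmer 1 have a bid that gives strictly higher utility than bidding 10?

Others bid (4, 4, 4): truth gives 5; bid 4 gives 6 > 5. Violating.
Others bid (4, 4, 13): truth gives 0; bid 13 gives 2 > 0. Violating.
Others bid (4, 13, 4): truth gives 0; bid 13 gives 2 > 0. Violating.
Others bid (13, 4, 4): truth gives 0; bid 13 gives 2 > 0. Violating.
Others bid (4, 4, 10): truth gives 3; no alternative beats it.
Others bid (4, 4, 19): truth gives 0; no alternative beats it.
(Checking all 64 profiles: 4 have a profitable deviation, 60 do not.)

4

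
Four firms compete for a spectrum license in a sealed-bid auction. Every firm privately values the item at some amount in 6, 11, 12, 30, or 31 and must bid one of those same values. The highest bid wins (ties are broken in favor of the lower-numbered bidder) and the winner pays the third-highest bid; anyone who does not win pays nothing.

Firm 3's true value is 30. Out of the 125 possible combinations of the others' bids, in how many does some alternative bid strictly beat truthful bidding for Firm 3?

27

Others bid (6, 6, 31): truth gives 0; bid 31 gives 24 > 0. Violating.
Others bid (6, 11, 31): truth gives 0; bid 31 gives 19 > 0. Violating.
Others bid (6, 12, 31): truth gives 0; bid 31 gives 18 > 0. Violating.
Others bid (6, 30, 6): truth gives 0; bid 31 gives 24 > 0. Violating.
Others bid (6, 6, 6): truth gives 24; no alternative beats it.
Others bid (6, 6, 11): truth gives 24; no alternative beats it.
(Checking all 125 profiles: 27 have a profitable deviation, 98 do not.)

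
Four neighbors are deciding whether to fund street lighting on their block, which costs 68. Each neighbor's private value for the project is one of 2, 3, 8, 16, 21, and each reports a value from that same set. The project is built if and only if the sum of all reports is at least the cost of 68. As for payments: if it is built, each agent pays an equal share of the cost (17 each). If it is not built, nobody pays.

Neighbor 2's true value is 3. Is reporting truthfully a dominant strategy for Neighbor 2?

Yes

Check each profile of the others' reports and compare truth against every alternative report.
Others report (2, 2, 2): truth gives 0, best alternative gives 0.
Others report (2, 2, 3): truth gives 0, best alternative gives 0.
Others report (2, 2, 8): truth gives 0, best alternative gives 0.
Others report (2, 2, 16): truth gives 0, best alternative gives 0.
Others report (2, 2, 21): truth gives 0, best alternative gives 0.
Others report (2, 3, 2): truth gives 0, best alternative gives 0.
(Remaining 119 profiles checked similarly; truth is weakly best in each.)
In every case the truthful report is at least as good as any alternative, so it is a dominant strategy.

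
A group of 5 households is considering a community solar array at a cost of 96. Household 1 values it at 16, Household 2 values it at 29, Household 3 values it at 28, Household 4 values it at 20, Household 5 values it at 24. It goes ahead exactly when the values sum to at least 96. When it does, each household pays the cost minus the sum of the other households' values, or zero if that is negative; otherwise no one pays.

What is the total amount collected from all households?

18

Total value 117 ≥ cost 96, so it is built.
Household 1: others sum to 101; max(0, 96 - 101) = 0.
Household 2: others sum to 88; max(0, 96 - 88) = 8.
Household 3: others sum to 89; max(0, 96 - 89) = 7.
Household 4: others sum to 97; max(0, 96 - 97) = 0.
Household 5: others sum to 93; max(0, 96 - 93) = 3.
Total collected = 0 + 8 + 7 + 0 + 3 = 18.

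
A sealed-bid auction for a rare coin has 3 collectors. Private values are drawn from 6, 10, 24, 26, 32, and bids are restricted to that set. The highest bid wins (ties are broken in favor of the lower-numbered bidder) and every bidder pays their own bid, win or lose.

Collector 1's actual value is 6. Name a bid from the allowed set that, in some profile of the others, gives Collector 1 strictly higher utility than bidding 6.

Suppose Collector 2 bids 6 and Collector 3 bids 10.
Bid 6: loses but pays 6, utility -6.
Bid 10: wins, pays 10, utility 6 - 10 = -4.
So bidding 10 beats truth here (-4 > -6).

10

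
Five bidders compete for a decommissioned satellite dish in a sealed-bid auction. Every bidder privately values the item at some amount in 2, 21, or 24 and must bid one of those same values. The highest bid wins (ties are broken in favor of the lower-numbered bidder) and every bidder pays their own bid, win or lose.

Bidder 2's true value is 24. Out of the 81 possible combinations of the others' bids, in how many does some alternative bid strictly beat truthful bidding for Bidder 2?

Others bid (2, 2, 2, 2): truth gives 0; bid 21 gives 3 > 0. Violating.
Others bid (2, 2, 2, 21): truth gives 0; bid 21 gives 3 > 0. Violating.
Others bid (2, 2, 21, 2): truth gives 0; bid 21 gives 3 > 0. Violating.
Others bid (2, 2, 21, 21): truth gives 0; bid 21 gives 3 > 0. Violating.
Others bid (2, 2, 2, 24): truth gives 0; no alternative beats it.
Others bid (2, 2, 21, 24): truth gives 0; no alternative beats it.
(Checking all 81 profiles: 35 have a profitable deviation, 46 do not.)

35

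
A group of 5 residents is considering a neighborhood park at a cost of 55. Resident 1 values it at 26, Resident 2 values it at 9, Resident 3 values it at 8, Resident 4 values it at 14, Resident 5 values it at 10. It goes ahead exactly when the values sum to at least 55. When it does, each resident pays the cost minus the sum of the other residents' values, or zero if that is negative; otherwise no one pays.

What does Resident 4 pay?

2

Total value 67 ≥ cost 55, so the project is built.
The other residents' values sum to 53.
Cost minus that sum is 55 - 53 = 2.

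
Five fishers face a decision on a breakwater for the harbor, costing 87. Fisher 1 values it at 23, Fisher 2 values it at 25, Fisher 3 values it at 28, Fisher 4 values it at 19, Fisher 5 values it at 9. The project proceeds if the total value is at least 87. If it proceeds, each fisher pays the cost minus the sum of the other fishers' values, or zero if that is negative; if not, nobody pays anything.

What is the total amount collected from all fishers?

27

Total value 104 ≥ cost 87, so it is built.
Fisher 1: others sum to 81; max(0, 87 - 81) = 6.
Fisher 2: others sum to 79; max(0, 87 - 79) = 8.
Fisher 3: others sum to 76; max(0, 87 - 76) = 11.
Fisher 4: others sum to 85; max(0, 87 - 85) = 2.
Fisher 5: others sum to 95; max(0, 87 - 95) = 0.
Total collected = 6 + 8 + 11 + 2 + 0 = 27.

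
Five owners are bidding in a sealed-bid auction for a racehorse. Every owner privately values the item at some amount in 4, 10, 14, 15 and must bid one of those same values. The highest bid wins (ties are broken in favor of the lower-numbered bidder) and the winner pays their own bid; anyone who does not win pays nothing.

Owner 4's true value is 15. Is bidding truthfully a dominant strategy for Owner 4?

Consider the case where Owner 1 bids 4, Owner 2 bids 4, Owner 3 bids 4 and Owner 5 bids 4.
Truthful bid 15: wins, pays 15, utility 15 - 15 = 0.
Bid 10 instead: wins, pays 10, utility 15 - 10 = 5.
Since 5 > 0, bidding 10 is strictly better here, so truthful bidding is not dominant.

No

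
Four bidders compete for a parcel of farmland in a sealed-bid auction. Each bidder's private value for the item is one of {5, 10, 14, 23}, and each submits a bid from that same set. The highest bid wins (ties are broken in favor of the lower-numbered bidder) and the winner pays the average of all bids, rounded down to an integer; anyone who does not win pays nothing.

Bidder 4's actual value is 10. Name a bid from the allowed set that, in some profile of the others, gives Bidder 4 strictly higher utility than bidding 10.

14

Suppose Bidder 1 bids 5, Bidder 2 bids 5 and Bidder 3 bids 10.
Bid 10: loses, pays 0, utility 0.
Bid 14: wins, pays 8, utility 10 - 8 = 2.
So bidding 14 beats truth here (2 > 0).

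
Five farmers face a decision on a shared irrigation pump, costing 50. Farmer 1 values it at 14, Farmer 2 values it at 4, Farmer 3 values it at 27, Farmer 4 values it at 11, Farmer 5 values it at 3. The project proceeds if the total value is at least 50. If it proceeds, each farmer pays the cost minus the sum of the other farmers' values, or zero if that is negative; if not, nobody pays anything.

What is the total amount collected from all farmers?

Total value 59 ≥ cost 50, so it is built.
Farmer 1: others sum to 45; max(0, 50 - 45) = 5.
Farmer 2: others sum to 55; max(0, 50 - 55) = 0.
Farmer 3: others sum to 32; max(0, 50 - 32) = 18.
Farmer 4: others sum to 48; max(0, 50 - 48) = 2.
Farmer 5: others sum to 56; max(0, 50 - 56) = 0.
Total collected = 5 + 0 + 18 + 2 + 0 = 25.

25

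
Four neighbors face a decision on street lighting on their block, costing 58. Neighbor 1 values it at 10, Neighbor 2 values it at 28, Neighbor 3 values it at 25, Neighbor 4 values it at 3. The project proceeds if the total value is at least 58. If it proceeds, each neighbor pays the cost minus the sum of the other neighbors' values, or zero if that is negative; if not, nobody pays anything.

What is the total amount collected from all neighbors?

Total value 66 ≥ cost 58, so it is built.
Neighbor 1: others sum to 56; max(0, 58 - 56) = 2.
Neighbor 2: others sum to 38; max(0, 58 - 38) = 20.
Neighbor 3: others sum to 41; max(0, 58 - 41) = 17.
Neighbor 4: others sum to 63; max(0, 58 - 63) = 0.
Total collected = 2 + 20 + 17 + 0 = 39.

39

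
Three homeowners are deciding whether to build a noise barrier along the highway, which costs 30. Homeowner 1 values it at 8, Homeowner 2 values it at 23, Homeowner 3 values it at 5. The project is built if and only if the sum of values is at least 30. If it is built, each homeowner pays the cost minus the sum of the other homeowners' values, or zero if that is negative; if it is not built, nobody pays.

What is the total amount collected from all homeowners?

Total value 36 ≥ cost 30, so it is built.
Homeowner 1: others sum to 28; max(0, 30 - 28) = 2.
Homeowner 2: others sum to 13; max(0, 30 - 13) = 17.
Homeowner 3: others sum to 31; max(0, 30 - 31) = 0.
Total collected = 2 + 17 + 0 = 19.

19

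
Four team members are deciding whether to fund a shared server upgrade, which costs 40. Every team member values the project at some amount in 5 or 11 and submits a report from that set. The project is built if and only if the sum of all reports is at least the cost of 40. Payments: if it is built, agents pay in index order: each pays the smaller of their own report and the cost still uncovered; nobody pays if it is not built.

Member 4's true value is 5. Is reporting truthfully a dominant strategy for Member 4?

Check each profile of the others' reports and compare truth against every alternative report.
Others report (11, 11, 11): truth gives 0, best alternative gives -2.
Others report (5, 5, 5): truth gives 0, best alternative gives 0.
Others report (5, 5, 11): truth gives 0, best alternative gives 0.
Others report (5, 11, 5): truth gives 0, best alternative gives 0.
Others report (5, 11, 11): truth gives 0, best alternative gives 0.
Others report (11, 5, 5): truth gives 0, best alternative gives 0.
(Remaining 2 profiles checked similarly; truth is weakly best in each.)
In every case the truthful report is at least as good as any alternative, so it is a dominant strategy.

Yes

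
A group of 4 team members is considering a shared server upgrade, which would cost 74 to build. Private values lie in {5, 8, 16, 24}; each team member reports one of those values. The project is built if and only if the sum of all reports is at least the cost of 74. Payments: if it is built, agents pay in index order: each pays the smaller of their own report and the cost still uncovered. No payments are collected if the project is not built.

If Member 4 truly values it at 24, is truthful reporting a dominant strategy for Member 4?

Yes

Check each profile of the others' reports and compare truth against every alternative report.
Others report (8, 24, 24): truth gives 6, best alternative gives 0.
Others report (16, 16, 24): truth gives 6, best alternative gives 0.
Others report (16, 24, 16): truth gives 6, best alternative gives 0.
Others report (24, 8, 24): truth gives 6, best alternative gives 0.
Others report (24, 16, 16): truth gives 6, best alternative gives 0.
Others report (24, 24, 8): truth gives 6, best alternative gives 0.
(Remaining 58 profiles checked similarly; truth is weakly best in each.)
In every case the truthful report is at least as good as any alternative, so it is a dominant strategy.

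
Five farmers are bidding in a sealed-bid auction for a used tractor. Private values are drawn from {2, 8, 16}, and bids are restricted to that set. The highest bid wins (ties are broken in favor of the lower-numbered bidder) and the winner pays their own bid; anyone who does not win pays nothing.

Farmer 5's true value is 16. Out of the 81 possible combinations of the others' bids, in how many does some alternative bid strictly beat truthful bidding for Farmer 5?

1

Others bid (2, 2, 2, 2): truth gives 0; bid 8 gives 8 > 0. Violating.
Others bid (2, 2, 2, 8): truth gives 0; no alternative beats it.
Others bid (2, 2, 2, 16): truth gives 0; no alternative beats it.
(Checking all 81 profiles: 1 has a profitable deviation, 80 do not.)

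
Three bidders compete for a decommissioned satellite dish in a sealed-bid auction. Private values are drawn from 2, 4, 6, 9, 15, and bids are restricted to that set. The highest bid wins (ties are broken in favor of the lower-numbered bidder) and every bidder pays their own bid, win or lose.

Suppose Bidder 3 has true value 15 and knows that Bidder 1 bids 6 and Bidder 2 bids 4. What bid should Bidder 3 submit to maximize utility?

Bid 2: loses but pays 2, utility -2.
Bid 4: loses but pays 4, utility -4.
Bid 6: loses but pays 6, utility -6.
Bid 9: wins, pays 9, utility 15 - 9 = 6.
Bid 15: wins, pays 15, utility 15 - 15 = 0.
The best choice is 9 with utility 6.

9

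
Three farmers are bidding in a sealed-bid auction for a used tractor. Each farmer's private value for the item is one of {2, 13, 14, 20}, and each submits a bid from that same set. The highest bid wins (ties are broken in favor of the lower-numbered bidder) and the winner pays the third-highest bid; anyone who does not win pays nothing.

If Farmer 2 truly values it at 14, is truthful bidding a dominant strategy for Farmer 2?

No

Consider the case where Farmer 1 bids 2 and Farmer 3 bids 20.
Truthful bid 14: loses, pays 0, utility 0.
Bid 20 instead: wins, pays 2, utility 14 - 2 = 12.
Since 12 > 0, bidding 20 is strictly better here, so truthful bidding is not dominant.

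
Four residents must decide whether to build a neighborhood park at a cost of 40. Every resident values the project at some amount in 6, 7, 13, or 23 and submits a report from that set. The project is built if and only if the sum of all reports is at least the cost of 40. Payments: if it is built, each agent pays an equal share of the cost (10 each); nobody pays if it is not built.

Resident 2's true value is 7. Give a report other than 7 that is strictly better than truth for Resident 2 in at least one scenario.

Suppose Resident 1 reports 7, Resident 3 reports 13 and Resident 4 reports 13.
Report 7: project built, pays 10, utility 7 - 10 = -3.
Report 6: project not built, utility 0.
So reporting 6 beats truth here (0 > -3).

6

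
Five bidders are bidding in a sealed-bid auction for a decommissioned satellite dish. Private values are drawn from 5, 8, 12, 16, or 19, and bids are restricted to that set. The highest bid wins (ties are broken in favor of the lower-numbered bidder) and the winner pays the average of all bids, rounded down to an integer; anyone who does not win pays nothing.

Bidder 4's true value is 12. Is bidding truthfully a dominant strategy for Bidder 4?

Consider the case where Bidder 1 bids 5, Bidder 2 bids 5, Bidder 3 bids 5 and Bidder 5 bids 5.
Truthful bid 12: wins, pays 6, utility 12 - 6 = 6.
Bid 8 instead: wins, pays 5, utility 12 - 5 = 7.
Since 7 > 6, bidding 8 is strictly better here, so truthful bidding is not dominant.

No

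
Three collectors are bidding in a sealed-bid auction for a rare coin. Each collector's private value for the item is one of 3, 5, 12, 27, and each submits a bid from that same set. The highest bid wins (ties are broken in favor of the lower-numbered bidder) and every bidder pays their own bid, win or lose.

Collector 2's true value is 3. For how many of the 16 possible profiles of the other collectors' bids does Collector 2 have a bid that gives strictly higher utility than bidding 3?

2

Others bid (3, 3): truth gives -3; bid 5 gives -2 > -3. Violating.
Others bid (3, 5): truth gives -3; bid 5 gives -2 > -3. Violating.
Others bid (3, 12): truth gives -3; no alternative beats it.
Others bid (3, 27): truth gives -3; no alternative beats it.
(Checking all 16 profiles: 2 have a profitable deviation, 14 do not.)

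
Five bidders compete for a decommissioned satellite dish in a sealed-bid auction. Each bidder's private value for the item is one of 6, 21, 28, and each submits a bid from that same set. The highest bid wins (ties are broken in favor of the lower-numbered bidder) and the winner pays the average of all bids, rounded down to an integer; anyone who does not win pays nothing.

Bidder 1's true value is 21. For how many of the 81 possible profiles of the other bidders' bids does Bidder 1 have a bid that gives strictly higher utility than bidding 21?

35

Others bid (6, 6, 6, 6): truth gives 12; bid 6 gives 15 > 12. Violating.
Others bid (6, 6, 6, 28): truth gives 0; bid 28 gives 7 > 0. Violating.
Others bid (6, 6, 21, 28): truth gives 0; bid 28 gives 4 > 0. Violating.
Others bid (6, 6, 28, 6): truth gives 0; bid 28 gives 7 > 0. Violating.
Others bid (6, 6, 6, 21): truth gives 9; no alternative beats it.
Others bid (6, 6, 21, 6): truth gives 9; no alternative beats it.
(Checking all 81 profiles: 35 have a profitable deviation, 46 do not.)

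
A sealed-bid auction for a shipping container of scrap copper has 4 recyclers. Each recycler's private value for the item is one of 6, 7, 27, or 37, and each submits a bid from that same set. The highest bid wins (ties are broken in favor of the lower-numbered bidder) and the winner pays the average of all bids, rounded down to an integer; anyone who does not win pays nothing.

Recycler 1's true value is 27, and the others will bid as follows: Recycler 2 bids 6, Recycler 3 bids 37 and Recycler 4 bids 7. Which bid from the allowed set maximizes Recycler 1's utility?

37

Bid 6: loses, pays 0, utility 0.
Bid 7: loses, pays 0, utility 0.
Bid 27: loses, pays 0, utility 0.
Bid 37: wins, pays 21, utility 27 - 21 = 6.
The best choice is 37 with utility 6.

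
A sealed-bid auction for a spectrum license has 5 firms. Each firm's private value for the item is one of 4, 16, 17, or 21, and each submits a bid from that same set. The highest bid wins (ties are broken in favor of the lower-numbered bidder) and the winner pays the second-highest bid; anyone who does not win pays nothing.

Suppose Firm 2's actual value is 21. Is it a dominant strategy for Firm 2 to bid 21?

Yes

Check each profile of the others' bids and compare truth against every alternative bid.
Others bid (17, 4, 4, 4): truth gives 4, best alternative gives 0.
Others bid (17, 4, 4, 16): truth gives 4, best alternative gives 0.
Others bid (17, 4, 4, 17): truth gives 4, best alternative gives 0.
Others bid (17, 4, 16, 4): truth gives 4, best alternative gives 0.
Others bid (17, 4, 16, 16): truth gives 4, best alternative gives 0.
Others bid (17, 4, 16, 17): truth gives 4, best alternative gives 0.
(Remaining 250 profiles checked similarly; truth is weakly best in each.)
In every case the truthful bid is at least as good as any alternative, so it is a dominant strategy.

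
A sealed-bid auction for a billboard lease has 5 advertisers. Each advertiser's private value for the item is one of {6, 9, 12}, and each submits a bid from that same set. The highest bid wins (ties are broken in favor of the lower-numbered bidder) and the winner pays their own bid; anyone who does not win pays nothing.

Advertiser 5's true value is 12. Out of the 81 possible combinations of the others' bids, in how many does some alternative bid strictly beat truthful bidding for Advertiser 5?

Others bid (6, 6, 6, 6): truth gives 0; bid 9 gives 3 > 0. Violating.
Others bid (6, 6, 6, 9): truth gives 0; no alternative beats it.
Others bid (6, 6, 6, 12): truth gives 0; no alternative beats it.
(Checking all 81 profiles: 1 has a profitable deviation, 80 do not.)

1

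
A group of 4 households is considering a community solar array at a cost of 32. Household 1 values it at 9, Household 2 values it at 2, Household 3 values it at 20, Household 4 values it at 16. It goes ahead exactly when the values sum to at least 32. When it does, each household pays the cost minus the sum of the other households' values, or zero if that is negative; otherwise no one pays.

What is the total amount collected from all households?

6

Total value 47 ≥ cost 32, so it is built.
Household 1: others sum to 38; max(0, 32 - 38) = 0.
Household 2: others sum to 45; max(0, 32 - 45) = 0.
Household 3: others sum to 27; max(0, 32 - 27) = 5.
Household 4: others sum to 31; max(0, 32 - 31) = 1.
Total collected = 0 + 0 + 5 + 1 = 6.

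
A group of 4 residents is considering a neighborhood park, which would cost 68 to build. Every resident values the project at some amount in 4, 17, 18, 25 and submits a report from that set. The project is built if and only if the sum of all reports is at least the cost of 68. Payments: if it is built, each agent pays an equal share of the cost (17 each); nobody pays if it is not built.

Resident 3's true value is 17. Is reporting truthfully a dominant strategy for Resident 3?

Yes

Check each profile of the others' reports and compare truth against every alternative report.
Others report (4, 4, 4): truth gives 0, best alternative gives 0.
Others report (4, 4, 17): truth gives 0, best alternative gives 0.
Others report (4, 4, 18): truth gives 0, best alternative gives 0.
Others report (4, 4, 25): truth gives 0, best alternative gives 0.
Others report (4, 17, 4): truth gives 0, best alternative gives 0.
Others report (4, 17, 17): truth gives 0, best alternative gives 0.
(Remaining 58 profiles checked similarly; truth is weakly best in each.)
In every case the truthful report is at least as good as any alternative, so it is a dominant strategy.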